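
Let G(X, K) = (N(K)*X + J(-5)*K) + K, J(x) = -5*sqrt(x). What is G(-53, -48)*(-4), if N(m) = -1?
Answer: -20 - 960*I*sqrt(5) ≈ -20.0 - 2146.6*I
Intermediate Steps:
G(X, K) = K - X - 5*I*K*sqrt(5) (G(X, K) = (-X + (-5*I*sqrt(5))*K) + K = (-X - 5*I*K*sqrt(5)) + K = K - X - 5*I*K*sqrt(5))
G(-53, -48)*(-4) = (-48 - 1*(-53) - 5*I*(-48)*sqrt(5))*(-4) = (-48 + 53 + 240*I*sqrt(5))*(-4) = (5 + 240*I*sqrt(5))*(-4) = -20 - 960*I*sqrt(5)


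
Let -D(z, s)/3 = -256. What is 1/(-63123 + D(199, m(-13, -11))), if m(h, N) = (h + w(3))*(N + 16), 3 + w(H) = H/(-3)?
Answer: -1/62355 ≈ -1.6037e-5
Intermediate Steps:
w(H) = -3 - H/3 (w(H) = -3 + H/(-3) = -3 + H*(-⅓) = -3 - H/3)
m(h, N) = (-4 + h)*(16 + N) (m(h, N) = (h + (-3 - ⅓*3))*(N + 16) = (h + (-3 - 1))*(16 + N) = (h - 4)*(16 + N) = (-4 + h)*(16 + N))
D(z, s) = 768 (D(z, s) = -3*(-256) = 768)
1/(-63123 + D(199, m(-13, -11))) = 1/(-63123 + 768) = 1/(-62355) = -1/62355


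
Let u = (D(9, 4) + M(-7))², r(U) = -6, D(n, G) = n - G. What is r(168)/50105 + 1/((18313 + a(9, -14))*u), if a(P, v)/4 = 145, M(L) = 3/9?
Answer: -28568703/242338243840 ≈ -0.00011789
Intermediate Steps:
M(L) = ⅓ (M(L) = 3*(⅑) = ⅓)
a(P, v) = 580 (a(P, v) = 4*145 = 580)
u = 256/9 (u = ((9 - 1*4) + ⅓)² = ((9 - 4) + ⅓)² = (5 + ⅓)² = (16/3)² = 256/9 ≈ 28.444)
r(168)/50105 + 1/((18313 + a(9, -14))*u) = -6/50105 + 1/((18313 + 580)*(256/9)) = -6*1/50105 + (9/256)/18893 = -6/50105 + (1/18893)*(9/256) = -6/50105 + 9/4836608 = -28568703/242338243840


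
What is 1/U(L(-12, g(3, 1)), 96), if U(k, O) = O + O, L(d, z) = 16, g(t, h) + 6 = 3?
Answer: 1/192 ≈ 0.0052083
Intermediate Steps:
g(t, h) = -3 (g(t, h) = -6 + 3 = -3)
U(k, O) = 2*O
1/U(L(-12, g(3, 1)), 96) = 1/(2*96) = 1/192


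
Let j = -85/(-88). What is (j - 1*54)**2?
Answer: 21780889/7744 ≈ 2812.6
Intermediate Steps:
j = 85/88 (j = -85*(-1/88) = 85/88 ≈ 0.96591)
(j - 1*54)**2 = (85/88 - 1*54)**2 = (85/88 - 54)**2 = (-4667/88)**2 = 21780889/7744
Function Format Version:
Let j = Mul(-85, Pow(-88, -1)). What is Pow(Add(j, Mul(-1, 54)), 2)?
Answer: Rational(21780889, 7744) ≈ 2812.6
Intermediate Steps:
j = Rational(85, 88) (j = Mul(-85, Rational(-1, 88)) = Rational(85, 88) ≈ 0.96591)
Pow(Add(j, Mul(-1, 54)), 2) = Pow(Add(Rational(85, 88), Mul(-1, 54)), 2) = Pow(Add(Rational(85, 88), -54), 2) = Pow(Rational(-4667, 88), 2) = Rational(21780889, 7744)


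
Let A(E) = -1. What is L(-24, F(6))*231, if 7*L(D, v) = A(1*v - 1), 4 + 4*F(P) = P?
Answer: -33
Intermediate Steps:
F(P) = -1 + P/4
L(D, v) = -1/7 (L(D, v) = (1/7)*(-1) = -1/7)
L(-24, F(6))*231 = -1/7*231 = -33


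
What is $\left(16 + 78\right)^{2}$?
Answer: $8836$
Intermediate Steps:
$\left(16 + 78\right)^{2} = 94^{2} = 8836$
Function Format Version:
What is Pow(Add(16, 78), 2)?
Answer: 8836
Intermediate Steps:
Pow(Add(16, 78), 2) = Pow(94, 2) = 8836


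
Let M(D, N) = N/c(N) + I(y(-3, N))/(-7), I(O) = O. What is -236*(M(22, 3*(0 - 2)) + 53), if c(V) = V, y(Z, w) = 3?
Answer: -88500/7 ≈ -12643.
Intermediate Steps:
M(D, N) = 4/7 (M(D, N) = N/N + 3/(-7) = 1 + 3*(-1/7) = 1 - 3/7 = 4/7)
-236*(M(22, 3*(0 - 2)) + 53) = -236*(4/7 + 53) = -236*375/7 = -88500/7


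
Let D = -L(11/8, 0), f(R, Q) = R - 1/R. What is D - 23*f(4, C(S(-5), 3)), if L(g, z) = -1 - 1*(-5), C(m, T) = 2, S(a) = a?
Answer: -361/4 ≈ -90.250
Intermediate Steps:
L(g, z) = 4 (L(g, z) = -1 + 5 = 4)
D = -4 (D = -1*4 = -4)
D - 23*f(4, C(S(-5), 3)) = -4 - 23*(4 - 1/4) = -4 - 23*(4 - 1*¼) = -4 - 23*(4 - ¼) = -4 - 23*15/4 = -4 - 345/4 = -361/4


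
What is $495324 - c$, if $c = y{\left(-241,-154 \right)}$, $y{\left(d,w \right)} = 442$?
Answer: $494882$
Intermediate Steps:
$c = 442$
$495324 - c = 495324 - 442 = 494882$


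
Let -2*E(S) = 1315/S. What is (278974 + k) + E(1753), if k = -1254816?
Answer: -3421303367/3506 ≈ -9.7584e+5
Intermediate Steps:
E(S) = -1315/(2*S)
(278974 + k) + E(1753) = (278974 - 1254816) - 1315/2/1753 = -975842 - 1315/2*1/1753 = -975842 - 1315/3506 = -3421303367/3506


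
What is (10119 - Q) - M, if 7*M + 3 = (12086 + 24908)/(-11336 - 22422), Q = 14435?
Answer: -509879214/118153 ≈ -4315.4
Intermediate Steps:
M = -69134/118153 (M = -3/7 + ((12086 + 24908)/(-11336 - 22422))/7 = -3/7 + (36994/(-33758))/7 = -3/7 + (36994*(-1/33758))/7 = -3/7 + (⅐)*(-18497/16879) = -3/7 - 18497/118153 = -69134/118153 ≈ -0.58512)
(10119 - Q) - M = (10119 - 1*14435) - 1*(-69134/118153) = (10119 - 14435) + 69134/118153 = -4316 + 69134/118153 = -509879214/118153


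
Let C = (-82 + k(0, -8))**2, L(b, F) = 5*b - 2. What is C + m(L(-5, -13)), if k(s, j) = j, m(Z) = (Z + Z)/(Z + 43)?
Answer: 64773/8 ≈ 8096.6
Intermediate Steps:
L(b, F) = -2 + 5*b
m(Z) = 2*Z/(43 + Z) (m(Z) = (2*Z)/(43 + Z) = 2*Z/(43 + Z))
C = 8100 (C = (-82 - 8)**2 = (-90)**2 = 8100)
C + m(L(-5, -13)) = 8100 + 2*(-2 + 5*(-5))/(43 + (-2 + 5*(-5))) = 8100 + 2*(-2 - 25)/(43 + (-2 - 25)) = 8100 + 2*(-27)/(43 - 27) = 8100 + 2*(-27)/16 = 8100 + 2*(-27)*(1/16) = 8100 - 27/8 = 64773/8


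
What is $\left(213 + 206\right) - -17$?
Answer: $436$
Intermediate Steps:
$\left(213 + 206\right) - -17 = 419 + \left(-113 + 130\right) = 419 + 17 = 436$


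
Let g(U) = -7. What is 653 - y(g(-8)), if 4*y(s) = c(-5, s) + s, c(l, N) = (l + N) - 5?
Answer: 659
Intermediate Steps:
c(l, N) = -5 + N + l (c(l, N) = (N + l) - 5 = -5 + N + l)
y(s) = -5/2 + s/2 (y(s) = ((-5 + s - 5) + s)/4 = ((-10 + s) + s)/4 = (-10 + 2*s)/4 = -5/2 + s/2)
653 - y(g(-8)) = 653 - (-5/2 + (½)*(-7)) = 653 - (-5/2 - 7/2) = 653 - 1*(-6) = 653 + 6 = 659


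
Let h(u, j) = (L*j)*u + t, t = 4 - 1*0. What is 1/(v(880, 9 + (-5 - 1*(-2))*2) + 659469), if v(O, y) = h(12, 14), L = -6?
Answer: 1/658465 ≈ 1.5187e-6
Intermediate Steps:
t = 4 (t = 4 + 0 = 4)
h(u, j) = 4 - 6*j*u (h(u, j) = (-6*j)*u + 4 = -6*j*u + 4 = 4 - 6*j*u)
v(O, y) = -1004 (v(O, y) = 4 - 6*14*12 = 4 - 1008 = -1004)
1/(v(880, 9 + (-5 - 1*(-2))*2) + 659469) = 1/(-1004 + 659469) = 1/658465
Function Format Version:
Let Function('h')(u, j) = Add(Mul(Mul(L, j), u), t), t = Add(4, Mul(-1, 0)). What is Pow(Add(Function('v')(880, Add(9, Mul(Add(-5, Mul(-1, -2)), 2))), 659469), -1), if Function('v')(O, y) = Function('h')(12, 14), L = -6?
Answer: Rational(1, 658465) ≈ 1.5187e-6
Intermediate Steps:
t = 4 (t = Add(4, 0) = 4)
Function('h')(u, j) = Add(4, Mul(-6, j, u)) (Function('h')(u, j) = Add(Mul(Mul(-6, j), u), 4) = Add(Mul(-6, j, u), 4) = Add(4, Mul(-6, j, u)))
Function('v')(O, y) = -1004 (Function('v')(O, y) = Add(4, Mul(-6, 14, 12)) = Add(4, -1008) = -1004)
Pow(Add(Function('v')(880, Add(9, Mul(Add(-5, Mul(-1, -2)), 2))), 659469), -1) = Pow(Add(-1004, 659469), -1) = Pow(658465, -1) = Rational(1, 658465)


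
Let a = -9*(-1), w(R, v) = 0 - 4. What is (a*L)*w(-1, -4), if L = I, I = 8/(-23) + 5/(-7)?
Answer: 6156/161 ≈ 38.236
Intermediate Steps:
w(R, v) = -4
I = -171/161 (I = 8*(-1/23) + 5*(-⅐) = -8/23 - 5/7 = -171/161 ≈ -1.0621)
L = -171/161 ≈ -1.0621
a = 9
(a*L)*w(-1, -4) = (9*(-171/161))*(-4) = -1539/161*(-4) = 6156/161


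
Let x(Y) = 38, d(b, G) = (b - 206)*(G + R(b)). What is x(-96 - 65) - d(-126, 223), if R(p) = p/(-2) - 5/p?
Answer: 5985200/63 ≈ 95003.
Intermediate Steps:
R(p) = -5/p - p/2 (R(p) = p*(-1/2) - 5/p = -p/2 - 5/p = -5/p - p/2)
d(b, G) = (-206 + b)*(G - 5/b - b/2) (d(b, G) = (b - 206)*(G + (-5/b - b/2)) = (-206 + b)*(G - 5/b - b/2))
x(-96 - 65) - d(-126, 223) = 38 - (-5 - 206*223 + 103*(-126) + 1030/(-126) - 1/2*(-126)**2 + 223*(-126)) = 38 - (-5 - 45938 - 12978 + 1030*(-1/126) - 1/2*15876 - 28098) = 38 - (-5 - 45938 - 12978 - 515/63 - 7938 - 28098) = 38 - 1*(-5982806/63) = 38 + 5982806/63 = 5985200/63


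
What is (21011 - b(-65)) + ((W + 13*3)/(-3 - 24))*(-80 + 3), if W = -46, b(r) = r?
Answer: 568513/27 ≈ 21056.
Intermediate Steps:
(21011 - b(-65)) + ((W + 13*3)/(-3 - 24))*(-80 + 3) = (21011 - 1*(-65)) + ((-46 + 13*3)/(-3 - 24))*(-80 + 3) = (21011 + 65) + ((-46 + 39)/(-27))*(-77) = 21076 - 7*(-1/27)*(-77) = 21076 + (7/27)*(-77) = 21076 - 539/27 = 568513/27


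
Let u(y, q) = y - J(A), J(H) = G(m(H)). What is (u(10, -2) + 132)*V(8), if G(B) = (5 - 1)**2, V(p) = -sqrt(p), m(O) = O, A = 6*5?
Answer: -252*sqrt(2) ≈ -356.38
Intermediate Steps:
A = 30
G(B) = 16 (G(B) = 4**2 = 16)
J(H) = 16
u(y, q) = -16 + y (u(y, q) = y - 1*16 = y - 16 = -16 + y)
(u(10, -2) + 132)*V(8) = ((-16 + 10) + 132)*(-sqrt(8)) = (-6 + 132)*(-2*sqrt(2)) = 126*(-2*sqrt(2)) = -252*sqrt(2)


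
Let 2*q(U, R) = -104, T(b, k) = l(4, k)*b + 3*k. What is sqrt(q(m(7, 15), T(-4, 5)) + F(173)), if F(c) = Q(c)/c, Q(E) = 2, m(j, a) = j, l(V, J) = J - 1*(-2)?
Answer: I*sqrt(1555962)/173 ≈ 7.2103*I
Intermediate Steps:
l(V, J) = 2 + J (l(V, J) = J + 2 = 2 + J)
T(b, k) = 3*k + b*(2 + k) (T(b, k) = (2 + k)*b + 3*k = b*(2 + k) + 3*k = 3*k + b*(2 + k))
q(U, R) = -52 (q(U, R) = (1/2)*(-104) = -52)
F(c) = 2/c
sqrt(q(m(7, 15), T(-4, 5)) + F(173)) = sqrt(-52 + 2/173) = sqrt(-8994/173) = I*sqrt(1555962)/173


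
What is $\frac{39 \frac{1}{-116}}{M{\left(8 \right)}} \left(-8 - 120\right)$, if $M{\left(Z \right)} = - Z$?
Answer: $- \frac{156}{29} \approx -5.3793$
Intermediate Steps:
$\frac{39 \frac{1}{-116}}{M{\left(8 \right)}} \left(-8 - 120\right) = \frac{39 \frac{1}{-116}}{\left(-1\right) 8} \left(-8 - 120\right) = \frac{39 \left(- \frac{1}{116}\right)}{-8} \left(-8 - 120\right) = \left(- \frac{39}{116}\right) \left(- \frac{1}{8}\right) \left(-128\right) = \frac{39}{928} \left(-128\right) = - \frac{156}{29}$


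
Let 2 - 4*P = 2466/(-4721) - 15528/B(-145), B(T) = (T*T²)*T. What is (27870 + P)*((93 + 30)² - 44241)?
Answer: -1693264670503763718264/2086921000625 ≈ -8.1137e+8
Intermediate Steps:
B(T) = T⁴ (B(T) = T³*T = T⁴)
P = 1316003037547/2086921000625 (P = ½ - (2466/(-4721) - 15528/((-145)⁴))/4 = ½ - (2466*(-1/4721) - 15528/442050625)/4 = ½ - (-2466/4721 - 15528*1/442050625)/4 = ½ - (-2466/4721 - 15528/442050625)/4 = ½ - ¼*(-1090170148938/2086921000625) = ½ + 545085074469/4173842001250 = 1316003037547/2086921000625 ≈ 0.63060)
(27870 + P)*((93 + 30)² - 44241) = (27870 + 1316003037547/2086921000625)*((93 + 30)² - 44241) = 58163804290456297*(123² - 44241)/2086921000625 = 58163804290456297*(15129 - 44241)/2086921000625 = (58163804290456297/2086921000625)*(-29112) = -1693264670503763718264/2086921000625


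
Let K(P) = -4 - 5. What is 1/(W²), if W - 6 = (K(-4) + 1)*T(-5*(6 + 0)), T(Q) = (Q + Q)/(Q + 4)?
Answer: 169/26244 ≈ 0.0064396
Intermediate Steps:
T(Q) = 2*Q/(4 + Q) (T(Q) = (2*Q)/(4 + Q) = 2*Q/(4 + Q))
K(P) = -9
W = -162/13 (W = 6 + (-9 + 1)*(2*(-5*(6 + 0))/(4 - 5*(6 + 0))) = 6 - 16*(-5*6)/(4 - 5*6) = 6 - 16*(-30)/(4 - 30) = 6 - 16*(-30)/(-26) = 6 - 16*(-30)*(-1)/26 = 6 - 8*30/13 = 6 - 240/13 = -162/13 ≈ -12.462)
1/(W²) = 1/((-162/13)²) = 1/(26244/169) = 169/26244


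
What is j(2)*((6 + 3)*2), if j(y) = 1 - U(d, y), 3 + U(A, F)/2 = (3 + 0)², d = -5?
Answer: -198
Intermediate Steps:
U(A, F) = 12 (U(A, F) = -6 + 2*(3 + 0)² = -6 + 2*3² = -6 + 2*9 = -6 + 18 = 12)
j(y) = -11 (j(y) = 1 - 1*12 = 1 - 12 = -11)
j(2)*((6 + 3)*2) = -11*(6 + 3)*2 = -99*2 = -11*18 = -198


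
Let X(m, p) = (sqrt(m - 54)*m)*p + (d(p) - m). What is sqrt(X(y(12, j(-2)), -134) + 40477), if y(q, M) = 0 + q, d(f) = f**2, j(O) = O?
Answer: sqrt(58421 - 1608*I*sqrt(42)) ≈ 242.66 - 21.473*I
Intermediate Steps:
y(q, M) = q
X(m, p) = p**2 - m + m*p*sqrt(-54 + m) (X(m, p) = (sqrt(m - 54)*m)*p + (p**2 - m) = (sqrt(-54 + m)*m)*p + (p**2 - m) = (m*sqrt(-54 + m))*p + (p**2 - m) = m*p*sqrt(-54 + m) + (p**2 - m) = p**2 - m + m*p*sqrt(-54 + m))
sqrt(X(y(12, j(-2)), -134) + 40477) = sqrt(((-134)**2 - 1*12 + 12*(-134)*sqrt(-54 + 12)) + 40477) = sqrt((17956 - 12 + 12*(-134)*sqrt(-42)) + 40477) = sqrt((17956 - 12 + 12*(-134)*(I*sqrt(42))) + 40477) = sqrt((17956 - 12 - 1608*I*sqrt(42)) + 40477) = sqrt((17944 - 1608*I*sqrt(42)) + 40477) = sqrt(58421 - 1608*I*sqrt(42))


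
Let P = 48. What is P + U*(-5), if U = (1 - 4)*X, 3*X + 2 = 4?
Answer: 58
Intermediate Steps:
X = 2/3 (X = -2/3 + (1/3)*4 = -2/3 + 4/3 = 2/3 ≈ 0.66667)
U = -2 (U = (1 - 4)*(2/3) = -3*2/3 = -2)
P + U*(-5) = 48 - 2*(-5) = 48 + 10 = 58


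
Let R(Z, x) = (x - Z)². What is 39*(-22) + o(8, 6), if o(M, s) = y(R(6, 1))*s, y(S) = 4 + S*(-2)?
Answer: -1134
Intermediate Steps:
y(S) = 4 - 2*S
o(M, s) = -46*s (o(M, s) = (4 - 2*(6 - 1*1)²)*s = (4 - 2*(6 - 1)²)*s = (4 - 2*5²)*s = (4 - 2*25)*s = (4 - 50)*s = -46*s)
39*(-22) + o(8, 6) = 39*(-22) - 46*6 = -858 - 276 = -1134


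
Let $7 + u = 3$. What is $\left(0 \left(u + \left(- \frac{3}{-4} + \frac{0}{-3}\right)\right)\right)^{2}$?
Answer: $0$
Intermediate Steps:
$u = -4$ ($u = -7 + 3 = -4$)
$\left(0 \left(u + \left(- \frac{3}{-4} + \frac{0}{-3}\right)\right)\right)^{2} = \left(0 \left(-4 + \left(- \frac{3}{-4} + \frac{0}{-3}\right)\right)\right)^{2} = \left(0 \left(-4 + \left(\left(-3\right) \left(- \frac{1}{4}\right) + 0 \left(- \frac{1}{3}\right)\right)\right)\right)^{2} = \left(0 \left(-4 + \left(\frac{3}{4} + 0\right)\right)\right)^{2} = \left(0 \left(-4 + \frac{3}{4}\right)\right)^{2} = \left(0 \left(- \frac{13}{4}\right)\right)^{2} = 0^{2} = 0$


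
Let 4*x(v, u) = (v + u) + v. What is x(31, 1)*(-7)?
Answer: -441/4 ≈ -110.25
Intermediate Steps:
x(v, u) = v/2 + u/4 (x(v, u) = ((v + u) + v)/4 = ((u + v) + v)/4 = (u + 2*v)/4 = v/2 + u/4)
x(31, 1)*(-7) = ((1/2)*31 + (1/4)*1)*(-7) = (31/2 + 1/4)*(-7) = (63/4)*(-7) = -441/4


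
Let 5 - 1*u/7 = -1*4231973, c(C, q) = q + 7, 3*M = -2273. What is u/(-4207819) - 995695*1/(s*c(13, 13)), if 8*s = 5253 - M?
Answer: -397273028437/5419670872 ≈ -73.302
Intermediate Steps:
M = -2273/3 (M = (⅓)*(-2273) = -2273/3 ≈ -757.67)
c(C, q) = 7 + q
s = 2254/3 (s = (5253 - 1*(-2273/3))/8 = (5253 + 2273/3)/8 = (⅛)*(18032/3) = 2254/3 ≈ 751.33)
u = 29623846 (u = 35 - (-7)*4231973 = 35 - 7*(-4231973) = 35 + 29623811 = 29623846)
u/(-4207819) - 995695*1/(s*c(13, 13)) = 29623846/(-4207819) - 995695*3/(2254*(7 + 13)) = 29623846*(-1/4207819) - 995695/(20*(2254/3)) = -4231978/601117 - 995695/45080/3 = -4231978/601117 - 995695*3/45080 = -4231978/601117 - 597417/9016 = -397273028437/5419670872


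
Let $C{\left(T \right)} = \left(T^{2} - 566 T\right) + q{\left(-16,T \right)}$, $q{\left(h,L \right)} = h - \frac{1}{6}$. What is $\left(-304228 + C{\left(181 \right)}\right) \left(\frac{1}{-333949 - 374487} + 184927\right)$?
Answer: $- \frac{97976130639483775}{1416872} \approx -6.915 \cdot 10^{10}$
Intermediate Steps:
$q{\left(h,L \right)} = - \frac{1}{6} + h$ ($q{\left(h,L \right)} = h - \frac{1}{6} = - \frac{1}{6} + h$)
$C{\left(T \right)} = - \frac{97}{6} + T^{2} - 566 T$ ($C{\left(T \right)} = \left(T^{2} - 566 T\right) - \frac{97}{6} = - \frac{97}{6} + T^{2} - 566 T$)
$\left(-304228 + C{\left(181 \right)}\right) \left(\frac{1}{-333949 - 374487} + 184927\right) = \left(-304228 - \left(\frac{614773}{6} - 32761\right)\right) \left(\frac{1}{-333949 - 374487} + 184927\right) = \left(-304228 - \frac{418207}{6}\right) \left(\frac{1}{-708436} + 184927\right) = \left(-304228 - \frac{418207}{6}\right) \left(- \frac{1}{708436} + 184927\right) = \left(- \frac{2243575}{6}\right) \frac{131008944171}{708436} = - \frac{97976130639483775}{1416872}$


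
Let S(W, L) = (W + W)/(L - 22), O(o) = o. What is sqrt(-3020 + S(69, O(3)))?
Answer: I*sqrt(1092842)/19 ≈ 55.021*I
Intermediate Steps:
S(W, L) = 2*W/(-22 + L) (S(W, L) = (2*W)/(-22 + L) = 2*W/(-22 + L))
sqrt(-3020 + S(69, O(3))) = sqrt(-3020 + 2*69/(-22 + 3)) = sqrt(-3020 + 2*69/(-19)) = sqrt(-3020 + 2*69*(-1/19)) = sqrt(-3020 - 138/19) = sqrt(-57518/19) = I*sqrt(1092842)/19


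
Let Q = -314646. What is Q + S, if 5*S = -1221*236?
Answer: -1861386/5 ≈ -3.7228e+5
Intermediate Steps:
S = -288156/5 (S = (-1221*236)/5 = (⅕)*(-288156) = -288156/5 ≈ -57631.)
Q + S = -314646 - 288156/5 = -1861386/5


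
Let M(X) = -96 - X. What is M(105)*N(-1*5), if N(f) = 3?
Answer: -603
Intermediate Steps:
M(105)*N(-1*5) = (-96 - 1*105)*3 = (-96 - 105)*3 = -201*3 = -603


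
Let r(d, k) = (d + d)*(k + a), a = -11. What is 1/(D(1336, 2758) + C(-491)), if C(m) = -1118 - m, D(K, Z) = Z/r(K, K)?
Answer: -1770200/1109914021 ≈ -0.0015949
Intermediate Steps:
r(d, k) = 2*d*(-11 + k) (r(d, k) = (d + d)*(k - 11) = (2*d)*(-11 + k) = 2*d*(-11 + k))
D(K, Z) = Z/(2*K*(-11 + K)) (D(K, Z) = Z/((2*K*(-11 + K))) = Z*(1/(2*K*(-11 + K))) = Z/(2*K*(-11 + K)))
1/(D(1336, 2758) + C(-491)) = 1/((1/2)*2758/(1336*(-11 + 1336)) + (-1118 - 1*(-491))) = 1/((1/2)*2758*(1/1336)/1325 + (-1118 + 491)) = 1/((1/2)*2758*(1/1336)*(1/1325) - 627) = 1/(1379/1770200 - 627) = 1/(-1109914021/1770200) = -1770200/1109914021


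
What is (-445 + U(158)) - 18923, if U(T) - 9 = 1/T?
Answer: -3058721/158 ≈ -19359.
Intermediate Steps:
U(T) = 9 + 1/T
(-445 + U(158)) - 18923 = (-445 + (9 + 1/158)) - 18923 = (-445 + 1423/158) - 18923 = -68887/158 - 18923 = -3058721/158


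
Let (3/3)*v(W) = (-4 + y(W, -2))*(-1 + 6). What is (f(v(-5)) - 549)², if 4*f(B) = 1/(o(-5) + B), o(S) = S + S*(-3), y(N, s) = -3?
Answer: 3014119801/10000 ≈ 3.0141e+5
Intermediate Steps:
o(S) = -2*S (o(S) = S - 3*S = -2*S)
v(W) = -35 (v(W) = (-4 - 3)*(-1 + 6) = -7*5 = -35)
f(B) = 1/(4*(10 + B)) (f(B) = 1/(4*(-2*(-5) + B)) = 1/(4*(10 + B)))
(f(v(-5)) - 549)² = (1/(4*(10 - 35)) - 549)² = ((¼)/(-25) - 549)² = ((¼)*(-1/25) - 549)² = (-1/100 - 549)² = (-54901/100)² = 3014119801/10000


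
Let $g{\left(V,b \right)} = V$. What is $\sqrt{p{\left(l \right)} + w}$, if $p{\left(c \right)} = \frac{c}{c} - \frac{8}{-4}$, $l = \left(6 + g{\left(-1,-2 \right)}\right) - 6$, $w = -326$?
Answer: $i \sqrt{323} \approx 17.972 i$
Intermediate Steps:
$l = -1$ ($l = \left(6 - 1\right) - 6 = 5 - 6 = -1$)
$p{\left(c \right)} = 3$ ($p{\left(c \right)} = 1 - -2 = 1 + 2 = 3$)
$\sqrt{p{\left(l \right)} + w} = \sqrt{3 - 326} = \sqrt{-323} = i \sqrt{323}$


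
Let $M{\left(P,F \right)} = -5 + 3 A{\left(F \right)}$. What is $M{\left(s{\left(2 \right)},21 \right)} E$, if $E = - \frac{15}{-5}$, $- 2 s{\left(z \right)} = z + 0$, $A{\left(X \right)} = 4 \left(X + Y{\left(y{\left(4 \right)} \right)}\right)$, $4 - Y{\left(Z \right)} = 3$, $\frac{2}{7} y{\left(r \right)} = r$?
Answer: $777$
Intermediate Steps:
$y{\left(r \right)} = \frac{7 r}{2}$
$Y{\left(Z \right)} = 1$ ($Y{\left(Z \right)} = 4 - 3 = 1$)
$A{\left(X \right)} = 4 + 4 X$ ($A{\left(X \right)} = 4 \left(X + 1\right) = 4 \left(1 + X\right) = 4 + 4 X$)
$s{\left(z \right)} = - \frac{z}{2}$ ($s{\left(z \right)} = - \frac{z + 0}{2} = - \frac{z}{2}$)
$M{\left(P,F \right)} = 7 + 12 F$ ($M{\left(P,F \right)} = -5 + 3 \left(4 + 4 F\right) = -5 + \left(12 + 12 F\right) = 7 + 12 F$)
$E = 3$ ($E = \left(-15\right) \left(- \frac{1}{5}\right) = 3$)
$M{\left(s{\left(2 \right)},21 \right)} E = \left(7 + 12 \cdot 21\right) 3 = \left(7 + 252\right) 3 = 259 \cdot 3 = 777$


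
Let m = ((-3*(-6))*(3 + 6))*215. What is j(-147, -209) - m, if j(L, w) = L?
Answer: -34977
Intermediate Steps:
m = 34830 (m = (18*9)*215 = 162*215 = 34830)
j(-147, -209) - m = -147 - 1*34830 = -147 - 34830 = -34977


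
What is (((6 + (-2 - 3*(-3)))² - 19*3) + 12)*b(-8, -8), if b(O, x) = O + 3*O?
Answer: -3968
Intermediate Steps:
b(O, x) = 4*O
(((6 + (-2 - 3*(-3)))² - 19*3) + 12)*b(-8, -8) = (((6 + (-2 - 3*(-3)))² - 19*3) + 12)*(4*(-8)) = (((6 + (-2 + 9))² - 57) + 12)*(-32) = (((6 + 7)² - 57) + 12)*(-32) = ((13² - 57) + 12)*(-32) = ((169 - 57) + 12)*(-32) = (112 + 12)*(-32) = 124*(-32) = -3968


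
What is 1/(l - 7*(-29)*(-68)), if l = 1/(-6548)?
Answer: -6548/90388593 ≈ -7.2443e-5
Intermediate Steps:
l = -1/6548 ≈ -0.00015272
1/(l - 7*(-29)*(-68)) = 1/(-1/6548 - 7*(-29)*(-68)) = 1/(-1/6548 + 203*(-68)) = 1/(-1/6548 - 13804) = 1/(-90388593/6548) = -6548/90388593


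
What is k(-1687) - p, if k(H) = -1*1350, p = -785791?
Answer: 784441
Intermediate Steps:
k(H) = -1350
k(-1687) - p = -1350 - 1*(-785791) = -1350 + 785791 = 784441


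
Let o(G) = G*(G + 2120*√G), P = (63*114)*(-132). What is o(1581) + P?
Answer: 1551537 + 3351720*√1581 ≈ 1.3482e+8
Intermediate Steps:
P = -948024 (P = 7182*(-132) = -948024)
o(1581) + P = (1581² + 2120*1581^(3/2)) - 948024 = (2499561 + 2120*(1581*√1581)) - 948024 = (2499561 + 3351720*√1581) - 948024 = 1551537 + 3351720*√1581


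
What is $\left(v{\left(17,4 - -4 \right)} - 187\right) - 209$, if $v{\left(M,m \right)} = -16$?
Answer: $-412$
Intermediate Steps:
$\left(v{\left(17,4 - -4 \right)} - 187\right) - 209 = \left(-16 - 187\right) - 209 = -203 - 209 = -412$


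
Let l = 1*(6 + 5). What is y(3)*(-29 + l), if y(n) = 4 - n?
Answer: -18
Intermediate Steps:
l = 11 (l = 1*11 = 11)
y(3)*(-29 + l) = (4 - 1*3)*(-29 + 11) = (4 - 3)*(-18) = 1*(-18) = -18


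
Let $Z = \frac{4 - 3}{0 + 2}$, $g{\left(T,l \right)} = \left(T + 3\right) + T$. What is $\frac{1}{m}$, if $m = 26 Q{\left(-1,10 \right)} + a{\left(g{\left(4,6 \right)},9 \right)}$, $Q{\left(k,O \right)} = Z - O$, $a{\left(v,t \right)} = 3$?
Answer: $- \frac{1}{244} \approx -0.0040984$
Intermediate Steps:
$g{\left(T,l \right)} = 3 + 2 T$ ($g{\left(T,l \right)} = \left(3 + T\right) + T = 3 + 2 T$)
$Z = \frac{1}{2}$ ($Z = 1 \cdot \frac{1}{2} = \frac{1}{2} \approx 0.5$)
$Q{\left(k,O \right)} = \frac{1}{2} - O$
$m = -244$ ($m = 26 \left(\frac{1}{2} - 10\right) + 3 = 26 \left(- \frac{19}{2}\right) + 3 = -247 + 3 = -244$)
$\frac{1}{m} = \frac{1}{-244} = - \frac{1}{244}$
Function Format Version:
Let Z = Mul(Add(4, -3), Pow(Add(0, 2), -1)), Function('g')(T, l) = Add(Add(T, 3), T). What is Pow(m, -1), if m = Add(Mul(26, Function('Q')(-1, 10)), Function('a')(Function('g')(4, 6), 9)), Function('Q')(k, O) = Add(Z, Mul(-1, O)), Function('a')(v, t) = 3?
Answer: Rational(-1, 244) ≈ -0.0040984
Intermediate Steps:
Function('g')(T, l) = Add(3, Mul(2, T)) (Function('g')(T, l) = Add(Add(3, T), T) = Add(3, Mul(2, T)))
Z = Rational(1, 2) (Z = Mul(1, Pow(2, -1)) = Mul(1, Rational(1, 2)) = Rational(1, 2) ≈ 0.50000)
Function('Q')(k, O) = Add(Rational(1, 2), Mul(-1, O))
m = -244 (m = Add(Mul(26, Add(Rational(1, 2), Mul(-1, 10))), 3) = Add(Mul(26, Add(Rational(1, 2), -10)), 3) = Add(Mul(26, Rational(-19, 2)), 3) = Add(-247, 3) = -244)
Pow(m, -1) = Pow(-244, -1) = Rational(-1, 244)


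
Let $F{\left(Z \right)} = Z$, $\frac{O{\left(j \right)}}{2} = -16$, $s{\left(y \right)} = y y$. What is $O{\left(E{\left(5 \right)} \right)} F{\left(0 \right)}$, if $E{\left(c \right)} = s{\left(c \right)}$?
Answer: $0$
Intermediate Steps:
$s{\left(y \right)} = y^{2}$
$E{\left(c \right)} = c^{2}$
$O{\left(j \right)} = -32$ ($O{\left(j \right)} = 2 \left(-16\right) = -32$)
$O{\left(E{\left(5 \right)} \right)} F{\left(0 \right)} = \left(-32\right) 0 = 0$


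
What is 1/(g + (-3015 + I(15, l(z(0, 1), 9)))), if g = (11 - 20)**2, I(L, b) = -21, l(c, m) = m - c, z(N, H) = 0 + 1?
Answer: -1/2955 ≈ -0.00033841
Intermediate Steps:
z(N, H) = 1
g = 81 (g = (-9)**2 = 81)
1/(g + (-3015 + I(15, l(z(0, 1), 9)))) = 1/(81 + (-3015 - 21)) = 1/(81 - 3036) = 1/(-2955) = -1/2955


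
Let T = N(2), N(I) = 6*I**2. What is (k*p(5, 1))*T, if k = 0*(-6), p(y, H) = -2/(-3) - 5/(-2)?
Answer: 0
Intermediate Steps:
p(y, H) = 19/6 (p(y, H) = -2*(-1/3) - 5*(-1/2) = 2/3 + 5/2 = 19/6)
k = 0
T = 24 (T = 6*2**2 = 6*4 = 24)
(k*p(5, 1))*T = (0*(19/6))*24 = 0*24 = 0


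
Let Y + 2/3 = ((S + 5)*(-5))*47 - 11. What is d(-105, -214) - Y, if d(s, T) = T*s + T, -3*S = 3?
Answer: 69623/3 ≈ 23208.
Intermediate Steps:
S = -1 (S = -1/3*3 = -1)
d(s, T) = T + T*s
Y = -2855/3 (Y = -2/3 + (((-1 + 5)*(-5))*47 - 11) = -2/3 + ((4*(-5))*47 - 11) = -2/3 + (-20*47 - 11) = -2/3 + (-940 - 11) = -2/3 - 951 = -2855/3 ≈ -951.67)
d(-105, -214) - Y = -214*(1 - 105) - 1*(-2855/3) = -214*(-104) + 2855/3 = 22256 + 2855/3 = 69623/3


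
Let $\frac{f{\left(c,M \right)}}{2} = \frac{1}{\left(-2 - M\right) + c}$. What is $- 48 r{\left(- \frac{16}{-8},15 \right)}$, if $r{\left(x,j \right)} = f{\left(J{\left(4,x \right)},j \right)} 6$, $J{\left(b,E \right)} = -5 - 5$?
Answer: $\frac{64}{3} \approx 21.333$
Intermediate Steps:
$J{\left(b,E \right)} = -10$
$f{\left(c,M \right)} = \frac{2}{-2 + c - M}$ ($f{\left(c,M \right)} = \frac{2}{\left(-2 - M\right) + c} = \frac{2}{-2 + c - M}$)
$r{\left(x,j \right)} = \frac{12}{-12 - j}$ ($r{\left(x,j \right)} = \frac{2}{-2 - 10 - j} 6 = \frac{2}{-12 - j} 6 = \frac{12}{-12 - j}$)
$- 48 r{\left(- \frac{16}{-8},15 \right)} = - 48 \left(- \frac{12}{12 + 15}\right) = - 48 \left(- \frac{12}{27}\right) = - 48 \left(\left(-12\right) \frac{1}{27}\right) = \left(-48\right) \left(- \frac{4}{9}\right) = \frac{64}{3}$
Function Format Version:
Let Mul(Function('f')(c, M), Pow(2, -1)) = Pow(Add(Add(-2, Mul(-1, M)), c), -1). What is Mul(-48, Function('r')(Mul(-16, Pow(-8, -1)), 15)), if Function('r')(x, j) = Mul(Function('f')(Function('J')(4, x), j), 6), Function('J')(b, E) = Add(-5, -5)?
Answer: Rational(64, 3) ≈ 21.333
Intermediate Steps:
Function('J')(b, E) = -10
Function('f')(c, M) = Mul(2, Pow(Add(-2, c, Mul(-1, M)), -1)) (Function('f')(c, M) = Mul(2, Pow(Add(Add(-2, Mul(-1, M)), c), -1)) = Mul(2, Pow(Add(-2, c, Mul(-1, M)), -1)))
Function('r')(x, j) = Mul(12, Pow(Add(-12, Mul(-1, j)), -1)) (Function('r')(x, j) = Mul(Mul(2, Pow(Add(-2, -10, Mul(-1, j)), -1)), 6) = Mul(Mul(2, Pow(Add(-12, Mul(-1, j)), -1)), 6) = Mul(12, Pow(Add(-12, Mul(-1, j)), -1)))
Mul(-48, Function('r')(Mul(-16, Pow(-8, -1)), 15)) = Mul(-48, Mul(-12, Pow(Add(12, 15), -1))) = Mul(-48, Mul(-12, Pow(27, -1))) = Mul(-48, Mul(-12, Rational(1, 27))) = Mul(-48, Rational(-4, 9)) = Rational(64, 3)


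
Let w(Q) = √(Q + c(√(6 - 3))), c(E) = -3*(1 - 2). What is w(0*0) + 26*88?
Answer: 2288 + √3 ≈ 2289.7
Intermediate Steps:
c(E) = 3 (c(E) = -3*(-1) = 3)
w(Q) = √(3 + Q) (w(Q) = √(Q + 3) = √(3 + Q))
w(0*0) + 26*88 = √(3 + 0*0) + 26*88 = √(3 + 0) + 2288 = √3 + 2288 = 2288 + √3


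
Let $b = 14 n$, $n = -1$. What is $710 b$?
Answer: $-9940$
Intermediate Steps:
$b = -14$ ($b = 14 \left(-1\right) = -14$)
$710 b = 710 \left(-14\right) = -9940$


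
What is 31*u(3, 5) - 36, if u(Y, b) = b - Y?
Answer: 26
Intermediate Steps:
31*u(3, 5) - 36 = 31*(5 - 1*3) - 36 = 31*(5 - 3) - 36 = 31*2 - 36 = 62 - 36 = 26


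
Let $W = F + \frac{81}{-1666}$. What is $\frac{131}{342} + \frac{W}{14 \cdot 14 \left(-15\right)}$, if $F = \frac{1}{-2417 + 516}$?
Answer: $\frac{203302838419}{530736920280} \approx 0.38306$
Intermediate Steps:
$F = - \frac{1}{1901}$ ($F = \frac{1}{-1901} = - \frac{1}{1901} \approx -0.00052604$)
$W = - \frac{155647}{3167066}$ ($W = - \frac{1}{1901} + \frac{81}{-1666} = - \frac{1}{1901} + 81 \left(- \frac{1}{1666}\right) = - \frac{1}{1901} - \frac{81}{1666} = - \frac{155647}{3167066} \approx -0.049145$)
$\frac{131}{342} + \frac{W}{14 \cdot 14 \left(-15\right)} = \frac{131}{342} - \frac{155647}{3167066 \cdot 14 \cdot 14 \left(-15\right)} = 131 \cdot \frac{1}{342} - \frac{155647}{3167066 \cdot 196 \left(-15\right)} = \frac{131}{342} - \frac{155647}{3167066 \left(-2940\right)} = \frac{131}{342} - - \frac{155647}{9311174040} = \frac{131}{342} + \frac{155647}{9311174040} = \frac{203302838419}{530736920280}$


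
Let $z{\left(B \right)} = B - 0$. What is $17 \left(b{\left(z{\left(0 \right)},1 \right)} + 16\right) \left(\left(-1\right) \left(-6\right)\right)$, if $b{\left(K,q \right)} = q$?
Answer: $1734$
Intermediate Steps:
$z{\left(B \right)} = B$ ($z{\left(B \right)} = B + 0 = B$)
$17 \left(b{\left(z{\left(0 \right)},1 \right)} + 16\right) \left(\left(-1\right) \left(-6\right)\right) = 17 \left(1 + 16\right) \left(\left(-1\right) \left(-6\right)\right) = 17 \cdot 17 \cdot 6 = 289 \cdot 6 = 1734$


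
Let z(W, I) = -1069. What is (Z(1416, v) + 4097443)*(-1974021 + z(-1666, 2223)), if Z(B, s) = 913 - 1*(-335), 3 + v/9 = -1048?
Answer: -8095283607190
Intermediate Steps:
v = -9459 (v = -27 + 9*(-1048) = -27 - 9432 = -9459)
Z(B, s) = 1248 (Z(B, s) = 913 + 335 = 1248)
(Z(1416, v) + 4097443)*(-1974021 + z(-1666, 2223)) = (1248 + 4097443)*(-1974021 - 1069) = 4098691*(-1975090) = -8095283607190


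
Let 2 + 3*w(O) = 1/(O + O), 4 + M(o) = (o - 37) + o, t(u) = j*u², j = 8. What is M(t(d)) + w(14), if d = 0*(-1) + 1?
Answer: -2155/84 ≈ -25.655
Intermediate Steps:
d = 1 (d = 0 + 1 = 1)
t(u) = 8*u²
M(o) = -41 + 2*o (M(o) = -4 + ((o - 37) + o) = -4 + ((-37 + o) + o) = -4 + (-37 + 2*o) = -41 + 2*o)
w(O) = -⅔ + 1/(6*O) (w(O) = -⅔ + 1/(3*(O + O)) = -⅔ + 1/(3*((2*O))) = -⅔ + (1/(2*O))/3 = -⅔ + 1/(6*O))
M(t(d)) + w(14) = (-41 + 2*(8*1²)) + (⅙)*(1 - 4*14)/14 = (-41 + 2*(8*1)) + (⅙)*(1/14)*(1 - 56) = (-41 + 2*8) + (⅙)*(1/14)*(-55) = (-41 + 16) - 55/84 = -25 - 55/84 = -2155/84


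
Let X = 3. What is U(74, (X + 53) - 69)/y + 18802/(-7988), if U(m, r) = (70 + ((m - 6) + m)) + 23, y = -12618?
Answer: -29890102/12599073 ≈ -2.3724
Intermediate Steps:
U(m, r) = 87 + 2*m (U(m, r) = (70 + ((-6 + m) + m)) + 23 = (70 + (-6 + 2*m)) + 23 = (64 + 2*m) + 23 = 87 + 2*m)
U(74, (X + 53) - 69)/y + 18802/(-7988) = (87 + 2*74)/(-12618) + 18802/(-7988) = (87 + 148)*(-1/12618) + 18802*(-1/7988) = 235*(-1/12618) - 9401/3994 = -235/12618 - 9401/3994 = -29890102/12599073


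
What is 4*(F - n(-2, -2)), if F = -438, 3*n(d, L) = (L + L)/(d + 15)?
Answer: -68312/39 ≈ -1751.6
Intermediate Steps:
n(d, L) = 2*L/(3*(15 + d)) (n(d, L) = ((L + L)/(d + 15))/3 = ((2*L)/(15 + d))/3 = (2*L/(15 + d))/3 = 2*L/(3*(15 + d)))
4*(F - n(-2, -2)) = 4*(-438 - 2*(-2)/(3*(15 - 2))) = 4*(-438 - 2*(-2)/(3*13)) = 4*(-438 - 1*(-4/39)) = 4*(-438 + 4/39) = 4*(-17078/39) = -68312/39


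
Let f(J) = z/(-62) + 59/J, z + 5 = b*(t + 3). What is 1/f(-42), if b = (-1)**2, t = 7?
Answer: -651/967 ≈ -0.67322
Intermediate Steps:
b = 1
z = 5 (z = -5 + 1*(7 + 3) = -5 + 1*10 = -5 + 10 = 5)
f(J) = -5/62 + 59/J (f(J) = 5/(-62) + 59/J = 5*(-1/62) + 59/J = -5/62 + 59/J)
1/f(-42) = 1/(-5/62 + 59/(-42)) = 1/(-5/62 + 59*(-1/42)) = 1/(-5/62 - 59/42) = 1/(-967/651) = -651/967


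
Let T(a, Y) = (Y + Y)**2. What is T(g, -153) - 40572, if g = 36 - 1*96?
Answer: 53064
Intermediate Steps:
g = -60 (g = 36 - 96 = -60)
T(a, Y) = 4*Y**2 (T(a, Y) = (2*Y)**2 = 4*Y**2)
T(g, -153) - 40572 = 4*(-153)**2 - 40572 = 4*23409 - 40572 = 93636 - 40572 = 53064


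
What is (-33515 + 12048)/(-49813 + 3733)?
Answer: 21467/46080 ≈ 0.46586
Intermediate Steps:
(-33515 + 12048)/(-49813 + 3733) = -21467/(-46080) = -21467*(-1/46080) = 21467/46080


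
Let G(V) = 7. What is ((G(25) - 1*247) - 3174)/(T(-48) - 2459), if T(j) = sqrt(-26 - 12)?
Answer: 2798342/2015573 + 1138*I*sqrt(38)/2015573 ≈ 1.3884 + 0.0034804*I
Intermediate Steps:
T(j) = I*sqrt(38) (T(j) = sqrt(-38) = I*sqrt(38))
((G(25) - 1*247) - 3174)/(T(-48) - 2459) = ((7 - 1*247) - 3174)/(I*sqrt(38) - 2459) = ((7 - 247) - 3174)/(-2459 + I*sqrt(38)) = (-240 - 3174)/(-2459 + I*sqrt(38)) = -3414/(-2459 + I*sqrt(38))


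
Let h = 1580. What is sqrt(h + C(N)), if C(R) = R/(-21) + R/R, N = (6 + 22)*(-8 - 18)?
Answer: sqrt(14541)/3 ≈ 40.195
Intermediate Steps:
N = -728 (N = 28*(-26) = -728)
C(R) = 1 - R/21 (C(R) = R*(-1/21) + 1 = -R/21 + 1 = 1 - R/21)
sqrt(h + C(N)) = sqrt(1580 + (1 - 1/21*(-728))) = sqrt(1580 + (1 + 104/3)) = sqrt(1580 + 107/3) = sqrt(4847/3) = sqrt(14541)/3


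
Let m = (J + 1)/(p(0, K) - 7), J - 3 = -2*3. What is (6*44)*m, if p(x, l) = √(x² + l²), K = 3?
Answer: 132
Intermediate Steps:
p(x, l) = √(l² + x²)
J = -3 (J = 3 - 2*3 = 3 - 6 = -3)
m = ½ (m = (-3 + 1)/(√(3² + 0²) - 7) = -2/(√(9 + 0) - 7) = -2/(√9 - 7) = -2/(3 - 7) = -2/(-4) = -2*(-¼) = ½ ≈ 0.50000)
(6*44)*m = (6*44)*(½) = 264*(½) = 132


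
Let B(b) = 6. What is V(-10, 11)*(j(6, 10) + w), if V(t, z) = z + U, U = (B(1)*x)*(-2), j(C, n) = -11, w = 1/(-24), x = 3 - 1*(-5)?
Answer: 22525/24 ≈ 938.54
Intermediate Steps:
x = 8 (x = 3 + 5 = 8)
w = -1/24 ≈ -0.041667
U = -96 (U = (6*8)*(-2) = 48*(-2) = -96)
V(t, z) = -96 + z (V(t, z) = z - 96 = -96 + z)
V(-10, 11)*(j(6, 10) + w) = (-96 + 11)*(-11 - 1/24) = -85*(-265/24) = 22525/24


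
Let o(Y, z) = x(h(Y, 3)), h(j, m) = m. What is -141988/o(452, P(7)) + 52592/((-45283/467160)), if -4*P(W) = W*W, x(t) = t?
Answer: -80136278764/135849 ≈ -5.8989e+5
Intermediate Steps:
P(W) = -W²/4 (P(W) = -W*W/4 = -W²/4)
o(Y, z) = 3
-141988/o(452, P(7)) + 52592/((-45283/467160)) = -141988/3 + 52592/((-45283/467160)) = -141988*⅓ + 52592/((-45283*1/467160)) = -141988/3 + 52592/(-45283/467160) = -141988/3 + 52592*(-467160/45283) = -141988/3 - 24568878720/45283 = -80136278764/135849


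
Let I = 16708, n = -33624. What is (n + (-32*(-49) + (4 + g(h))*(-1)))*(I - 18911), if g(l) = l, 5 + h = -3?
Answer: 70610556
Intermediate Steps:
h = -8 (h = -5 - 3 = -8)
(n + (-32*(-49) + (4 + g(h))*(-1)))*(I - 18911) = (-33624 + (-32*(-49) + (4 - 8)*(-1)))*(16708 - 18911) = (-33624 + (1568 - 4*(-1)))*(-2203) = (-33624 + (1568 + 4))*(-2203) = (-33624 + 1572)*(-2203) = -32052*(-2203) = 70610556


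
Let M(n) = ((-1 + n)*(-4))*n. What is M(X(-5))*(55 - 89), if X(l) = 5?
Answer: 2720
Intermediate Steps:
M(n) = n*(4 - 4*n) (M(n) = (4 - 4*n)*n = n*(4 - 4*n))
M(X(-5))*(55 - 89) = (4*5*(1 - 1*5))*(55 - 89) = (4*5*(1 - 5))*(-34) = (4*5*(-4))*(-34) = -80*(-34) = 2720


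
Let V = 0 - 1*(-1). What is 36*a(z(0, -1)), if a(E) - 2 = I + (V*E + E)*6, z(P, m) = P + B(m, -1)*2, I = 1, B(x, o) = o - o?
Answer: 108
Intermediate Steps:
V = 1 (V = 0 + 1 = 1)
B(x, o) = 0
z(P, m) = P (z(P, m) = P + 0*2 = P + 0 = P)
a(E) = 3 + 12*E (a(E) = 2 + (1 + (1*E + E)*6) = 2 + (1 + (E + E)*6) = 2 + (1 + (2*E)*6) = 2 + (1 + 12*E) = 3 + 12*E)
36*a(z(0, -1)) = 36*(3 + 12*0) = 36*(3 + 0) = 36*3 = 108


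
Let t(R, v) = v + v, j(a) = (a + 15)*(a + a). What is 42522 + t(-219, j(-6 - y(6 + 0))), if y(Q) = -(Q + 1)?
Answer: 42586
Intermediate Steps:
y(Q) = -1 - Q (y(Q) = -(1 + Q) = -1 - Q)
j(a) = 2*a*(15 + a) (j(a) = (15 + a)*(2*a) = 2*a*(15 + a))
t(R, v) = 2*v
42522 + t(-219, j(-6 - y(6 + 0))) = 42522 + 2*(2*(-6 - (-1 - (6 + 0)))*(15 + (-6 - (-1 - (6 + 0))))) = 42522 + 2*(2*(-6 - (-1 - 1*6))*(15 + (-6 - (-1 - 1*6)))) = 42522 + 2*(2*(-6 - (-1 - 6))*(15 + (-6 - (-1 - 6)))) = 42522 + 2*(2*(-6 - 1*(-7))*(15 + (-6 - 1*(-7)))) = 42522 + 2*(2*(-6 + 7)*(15 + (-6 + 7))) = 42522 + 2*(2*1*(15 + 1)) = 42522 + 2*(2*1*16) = 42522 + 2*32 = 42522 + 64 = 42586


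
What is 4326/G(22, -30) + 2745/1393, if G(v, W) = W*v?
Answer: -702403/153230 ≈ -4.5840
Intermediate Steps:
4326/G(22, -30) + 2745/1393 = 4326/((-30*22)) + 2745/1393 = 4326/(-660) + 2745*(1/1393) = 4326*(-1/660) + 2745/1393 = -721/110 + 2745/1393 = -702403/153230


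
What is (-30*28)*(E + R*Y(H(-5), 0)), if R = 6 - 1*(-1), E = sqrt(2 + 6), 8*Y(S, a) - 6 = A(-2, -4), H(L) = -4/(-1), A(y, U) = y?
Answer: -2940 - 1680*sqrt(2) ≈ -5315.9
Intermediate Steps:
H(L) = 4 (H(L) = -4*(-1) = 4)
Y(S, a) = 1/2 (Y(S, a) = 3/4 + (1/8)*(-2) = 3/4 - 1/4 = 1/2)
E = 2*sqrt(2) (E = sqrt(8) = 2*sqrt(2) ≈ 2.8284)
R = 7 (R = 6 + 1 = 7)
(-30*28)*(E + R*Y(H(-5), 0)) = (-30*28)*(2*sqrt(2) + 7*(1/2)) = -840*(2*sqrt(2) + 7/2) = -840*(7/2 + 2*sqrt(2)) = -2940 - 1680*sqrt(2)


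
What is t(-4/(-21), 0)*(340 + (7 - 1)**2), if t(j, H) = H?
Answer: 0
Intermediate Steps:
t(-4/(-21), 0)*(340 + (7 - 1)**2) = 0*(340 + (7 - 1)**2) = 0*(340 + 6**2) = 0*(340 + 36) = 0*376 = 0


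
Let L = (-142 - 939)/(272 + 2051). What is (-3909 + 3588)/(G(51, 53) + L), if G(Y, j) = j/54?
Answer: -1750734/2815 ≈ -621.93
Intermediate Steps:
G(Y, j) = j/54 (G(Y, j) = j*(1/54) = j/54)
L = -47/101 (L = -1081/2323 = -1081*1/2323 = -47/101 ≈ -0.46535)
(-3909 + 3588)/(G(51, 53) + L) = (-3909 + 3588)/((1/54)*53 - 47/101) = -321/(53/54 - 47/101) = -321/2815/5454 = -321*5454/2815 = -1750734/2815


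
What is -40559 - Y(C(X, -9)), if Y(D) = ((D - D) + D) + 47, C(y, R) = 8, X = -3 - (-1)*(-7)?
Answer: -40614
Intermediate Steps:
X = -10 (X = -3 - 1*7 = -3 - 7 = -10)
Y(D) = 47 + D (Y(D) = (0 + D) + 47 = D + 47 = 47 + D)
-40559 - Y(C(X, -9)) = -40559 - (47 + 8) = -40559 - 1*55 = -40559 - 55 = -40614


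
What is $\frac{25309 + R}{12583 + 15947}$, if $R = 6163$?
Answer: $\frac{15736}{14265} \approx 1.1031$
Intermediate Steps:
$\frac{25309 + R}{12583 + 15947} = \frac{25309 + 6163}{12583 + 15947} = \frac{31472}{28530} = 31472 \cdot \frac{1}{28530} = \frac{15736}{14265}$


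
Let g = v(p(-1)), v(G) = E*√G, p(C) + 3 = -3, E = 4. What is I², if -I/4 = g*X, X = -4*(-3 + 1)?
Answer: -98304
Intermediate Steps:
X = 8 (X = -4*(-2) = 8)
p(C) = -6 (p(C) = -3 - 3 = -6)
v(G) = 4*√G
g = 4*I*√6 (g = 4*√(-6) = 4*(I*√6) = 4*I*√6 ≈ 9.798*I)
I = -128*I*√6 (I = -4*4*I*√6*8 = -128*I*√6 ≈ -313.53*I)
I² = (-128*I*√6)² = -98304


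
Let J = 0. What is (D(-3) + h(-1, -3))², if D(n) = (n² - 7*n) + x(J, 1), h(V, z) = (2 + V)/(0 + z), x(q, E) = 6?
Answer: 11449/9 ≈ 1272.1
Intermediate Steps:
h(V, z) = (2 + V)/z
D(n) = 6 + n² - 7*n (D(n) = (n² - 7*n) + 6 = 6 + n² - 7*n)
(D(-3) + h(-1, -3))² = ((6 + (-3)² - 7*(-3)) + (2 - 1)/(-3))² = ((6 + 9 + 21) - ⅓*1)² = (36 - ⅓)² = (107/3)² = 11449/9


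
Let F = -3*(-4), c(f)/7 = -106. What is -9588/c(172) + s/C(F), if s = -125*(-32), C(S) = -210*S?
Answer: 37846/3339 ≈ 11.335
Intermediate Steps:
c(f) = -742 (c(f) = 7*(-106) = -742)
F = 12
s = 4000
-9588/c(172) + s/C(F) = -9588/(-742) + 4000/((-210*12)) = -9588*(-1/742) + 4000/(-2520) = 4794/371 + 4000*(-1/2520) = 4794/371 - 100/63 = 37846/3339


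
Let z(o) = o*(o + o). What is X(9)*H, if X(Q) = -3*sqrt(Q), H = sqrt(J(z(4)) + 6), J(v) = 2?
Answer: -18*sqrt(2) ≈ -25.456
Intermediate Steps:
z(o) = 2*o**2 (z(o) = o*(2*o) = 2*o**2)
H = 2*sqrt(2) (H = sqrt(2 + 6) = sqrt(8) = 2*sqrt(2) ≈ 2.8284)
X(9)*H = (-3*sqrt(9))*(2*sqrt(2)) = (-3*3)*(2*sqrt(2)) = -18*sqrt(2)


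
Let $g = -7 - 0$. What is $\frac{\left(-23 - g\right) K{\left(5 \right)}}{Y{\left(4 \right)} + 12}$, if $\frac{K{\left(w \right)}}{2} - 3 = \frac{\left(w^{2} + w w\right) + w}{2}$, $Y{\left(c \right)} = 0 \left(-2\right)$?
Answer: $- \frac{244}{3} \approx -81.333$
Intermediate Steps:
$Y{\left(c \right)} = 0$
$g = -7$ ($g = -7 + 0 = -7$)
$K{\left(w \right)} = 6 + w + 2 w^{2}$ ($K{\left(w \right)} = 6 + 2 \frac{\left(w^{2} + w w\right) + w}{2} = 6 + 2 \left(\left(w^{2} + w^{2}\right) + w\right) \frac{1}{2} = 6 + 2 \left(2 w^{2} + w\right) \frac{1}{2} = 6 + 2 \left(w + 2 w^{2}\right) \frac{1}{2} = 6 + 2 \left(w^{2} + \frac{w}{2}\right) = 6 + \left(w + 2 w^{2}\right) = 6 + w + 2 w^{2}$)
$\frac{\left(-23 - g\right) K{\left(5 \right)}}{Y{\left(4 \right)} + 12} = \frac{\left(-23 - -7\right) \left(6 + 5 + 2 \cdot 5^{2}\right)}{0 + 12} = \frac{\left(-23 + 7\right) \left(6 + 5 + 2 \cdot 25\right)}{12} = - 16 \left(6 + 5 + 50\right) \frac{1}{12} = \left(-16\right) 61 \cdot \frac{1}{12} = \left(-976\right) \frac{1}{12} = - \frac{244}{3}$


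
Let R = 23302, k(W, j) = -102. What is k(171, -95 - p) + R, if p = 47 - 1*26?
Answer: 23200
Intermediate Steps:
p = 21 (p = 47 - 26 = 21)
k(171, -95 - p) + R = -102 + 23302 = 23200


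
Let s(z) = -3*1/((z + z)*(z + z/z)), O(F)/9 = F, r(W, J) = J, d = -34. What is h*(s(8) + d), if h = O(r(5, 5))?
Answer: -24495/16 ≈ -1530.9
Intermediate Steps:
O(F) = 9*F
h = 45 (h = 9*5 = 45)
s(z) = -3/(2*z*(1 + z)) (s(z) = -3*1/(2*z*(z + 1)) = -3*1/(2*z*(1 + z)) = -3/(2*z*(1 + z)))
h*(s(8) + d) = 45*(-3/2/(8*(1 + 8)) - 34) = 45*(-3/2*⅛/9 - 34) = 45*(-3/2*⅛*⅑ - 34) = 45*(-1/48 - 34) = 45*(-1633/48) = -24495/16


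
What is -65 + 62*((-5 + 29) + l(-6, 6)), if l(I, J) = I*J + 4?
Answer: -561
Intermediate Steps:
l(I, J) = 4 + I*J
-65 + 62*((-5 + 29) + l(-6, 6)) = -65 + 62*((-5 + 29) + (4 - 6*6)) = -65 + 62*(24 + (4 - 36)) = -65 + 62*(24 - 32) = -65 + 62*(-8) = -65 - 496 = -561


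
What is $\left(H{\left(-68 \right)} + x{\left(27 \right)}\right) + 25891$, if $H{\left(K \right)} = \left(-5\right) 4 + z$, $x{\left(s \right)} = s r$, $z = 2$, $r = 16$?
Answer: $26305$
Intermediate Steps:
$x{\left(s \right)} = 16 s$ ($x{\left(s \right)} = s 16 = 16 s$)
$H{\left(K \right)} = -18$ ($H{\left(K \right)} = \left(-5\right) 4 + 2 = -20 + 2 = -18$)
$\left(H{\left(-68 \right)} + x{\left(27 \right)}\right) + 25891 = \left(-18 + 16 \cdot 27\right) + 25891 = \left(-18 + 432\right) + 25891 = 414 + 25891 = 26305$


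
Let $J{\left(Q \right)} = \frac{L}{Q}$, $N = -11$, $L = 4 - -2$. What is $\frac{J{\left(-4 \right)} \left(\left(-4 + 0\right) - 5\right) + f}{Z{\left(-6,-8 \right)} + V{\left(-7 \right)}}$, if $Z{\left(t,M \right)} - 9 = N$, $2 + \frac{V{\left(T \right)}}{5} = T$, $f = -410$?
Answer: $\frac{793}{94} \approx 8.4362$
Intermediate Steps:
$L = 6$ ($L = 4 + 2 = 6$)
$V{\left(T \right)} = -10 + 5 T$
$Z{\left(t,M \right)} = -2$ ($Z{\left(t,M \right)} = 9 - 11 = -2$)
$J{\left(Q \right)} = \frac{6}{Q}$
$\frac{J{\left(-4 \right)} \left(\left(-4 + 0\right) - 5\right) + f}{Z{\left(-6,-8 \right)} + V{\left(-7 \right)}} = \frac{\frac{6}{-4} \left(\left(-4 + 0\right) - 5\right) - 410}{-2 + \left(-10 + 5 \left(-7\right)\right)} = \frac{6 \left(- \frac{1}{4}\right) \left(-4 - 5\right) - 410}{-2 - 45} = \frac{\left(- \frac{3}{2}\right) \left(-9\right) - 410}{-2 - 45} = \frac{\frac{27}{2} - 410}{-47} = \left(- \frac{793}{2}\right) \left(- \frac{1}{47}\right) = \frac{793}{94}$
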